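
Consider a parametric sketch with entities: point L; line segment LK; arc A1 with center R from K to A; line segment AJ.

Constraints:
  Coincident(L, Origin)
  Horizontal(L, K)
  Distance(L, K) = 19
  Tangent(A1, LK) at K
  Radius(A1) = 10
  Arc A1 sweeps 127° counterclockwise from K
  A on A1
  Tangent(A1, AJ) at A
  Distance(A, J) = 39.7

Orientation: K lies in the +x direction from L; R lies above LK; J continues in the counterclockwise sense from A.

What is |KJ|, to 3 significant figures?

50.3

On A1, K sits at bearing -90° from R; a 127° counterclockwise sweep puts A at bearing 37°, so A = R + 10.0·(cos 37°, sin 37°) = (27.0, 16.0). A1 meets AJ tangentially, so RA is at right angles to AJ, so AJ runs along (−sin 37°, cos 37°); with |AJ| = 39.7, J = (3.09, 47.7). Then |KJ| = |J − K| = 50.3.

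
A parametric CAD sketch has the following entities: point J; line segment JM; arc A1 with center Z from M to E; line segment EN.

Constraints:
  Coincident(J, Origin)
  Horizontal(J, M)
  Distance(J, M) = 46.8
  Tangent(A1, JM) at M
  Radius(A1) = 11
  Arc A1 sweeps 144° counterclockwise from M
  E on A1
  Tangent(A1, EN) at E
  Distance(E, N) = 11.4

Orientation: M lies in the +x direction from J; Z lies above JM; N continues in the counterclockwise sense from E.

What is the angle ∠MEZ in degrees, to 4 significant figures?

18.00°

J is at the origin; J and M share the same y with |JM| = 46.8 and M on the +x side, so M = (46.80, 0.000). Tangency of A1 to JM means the radius ZM is perpendicular to JM, so Z = M + (0, 11) = (46.80, 11.00). On A1, M sits at bearing -90° from Z; a 144° counterclockwise sweep puts E at bearing 54°, so E = Z + 11.0·(cos 54°, sin 54°) = (53.27, 19.90). Then cos ∠MEZ = EM·EZ / (|EM||EZ|), giving 18.00°.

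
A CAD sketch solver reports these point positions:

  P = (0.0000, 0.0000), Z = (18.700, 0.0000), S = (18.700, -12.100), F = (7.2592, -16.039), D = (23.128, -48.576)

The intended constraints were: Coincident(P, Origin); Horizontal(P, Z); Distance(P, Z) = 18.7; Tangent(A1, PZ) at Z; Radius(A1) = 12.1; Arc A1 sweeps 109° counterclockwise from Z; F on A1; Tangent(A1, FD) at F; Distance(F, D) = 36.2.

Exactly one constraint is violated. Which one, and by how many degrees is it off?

Tangent(A1, FD) at F — off by 7.00°.

P = (0.00, 0.00) ✓; P.y = 0.00, Z.y = 0.00 ✓; |PZ| = 18.70 ✓; ∠(SZ, ZP) = 90.00° ✓; |SZ| = 12.10 ✓; bearing(S→F) − bearing(S→Z) = 109.0° ✓; |SF| = 12.10 ✓; ∠(SF, FD) = 83.00° ✗; |FD| = 36.20 ✓.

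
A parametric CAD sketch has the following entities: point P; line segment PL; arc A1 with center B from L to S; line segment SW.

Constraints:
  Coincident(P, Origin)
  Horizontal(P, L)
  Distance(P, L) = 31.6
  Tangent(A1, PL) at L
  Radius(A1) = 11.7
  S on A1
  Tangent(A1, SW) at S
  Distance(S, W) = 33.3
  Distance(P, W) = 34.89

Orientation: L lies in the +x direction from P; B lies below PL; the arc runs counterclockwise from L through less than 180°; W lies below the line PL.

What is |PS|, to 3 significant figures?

22.3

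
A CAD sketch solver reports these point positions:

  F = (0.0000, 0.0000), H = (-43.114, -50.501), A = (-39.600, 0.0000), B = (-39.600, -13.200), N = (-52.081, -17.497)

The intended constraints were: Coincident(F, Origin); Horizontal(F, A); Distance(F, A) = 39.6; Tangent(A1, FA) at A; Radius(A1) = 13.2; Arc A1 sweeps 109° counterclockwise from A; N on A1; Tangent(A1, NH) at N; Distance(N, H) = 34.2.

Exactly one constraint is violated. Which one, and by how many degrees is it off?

Tangent(A1, NH) at N — off by 3.80°.

F = (0.00, 0.00) ✓; F.y = 0.00, A.y = 0.00 ✓; |FA| = 39.60 ✓; ∠(BA, AF) = 90.00° ✓; |BA| = 13.20 ✓; bearing(B→N) − bearing(B→A) = 109.0° ✓; |BN| = 13.20 ✓; ∠(BN, NH) = 93.80° ✗; |NH| = 34.20 ✓.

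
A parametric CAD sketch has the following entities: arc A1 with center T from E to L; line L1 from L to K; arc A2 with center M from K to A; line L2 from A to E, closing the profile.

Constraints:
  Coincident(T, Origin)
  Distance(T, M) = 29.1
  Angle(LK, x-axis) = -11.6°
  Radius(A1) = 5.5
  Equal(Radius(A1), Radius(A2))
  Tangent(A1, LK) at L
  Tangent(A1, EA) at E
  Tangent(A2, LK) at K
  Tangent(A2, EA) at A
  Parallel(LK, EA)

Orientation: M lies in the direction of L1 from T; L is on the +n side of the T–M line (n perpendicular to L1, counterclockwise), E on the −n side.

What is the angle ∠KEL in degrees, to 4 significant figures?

69.29°

The slot axis is L1's direction at -11.6°, so u = (cos -11.6°, sin -11.6°) = (0.9796, -0.2011) and n = (−sin -11.6°, cos -11.6°) = (0.2011, 0.9796). T is at the origin and M lies 29.1 along u from T, so M = 29.1·u = (28.51, -5.851). Tangency of A1 to both parallel lines with radius 5.5 puts L and E at T ± 5.5·n: L = (1.106, 5.388), E = (-1.106, -5.388). Equal radii place K and A the same way about M: K = M + 5.5·n = (29.61, -0.4637), A = M − 5.5·n = (27.40, -11.24). Then cos ∠KEL = EK·EL / (|EK||EL|), giving 69.29°.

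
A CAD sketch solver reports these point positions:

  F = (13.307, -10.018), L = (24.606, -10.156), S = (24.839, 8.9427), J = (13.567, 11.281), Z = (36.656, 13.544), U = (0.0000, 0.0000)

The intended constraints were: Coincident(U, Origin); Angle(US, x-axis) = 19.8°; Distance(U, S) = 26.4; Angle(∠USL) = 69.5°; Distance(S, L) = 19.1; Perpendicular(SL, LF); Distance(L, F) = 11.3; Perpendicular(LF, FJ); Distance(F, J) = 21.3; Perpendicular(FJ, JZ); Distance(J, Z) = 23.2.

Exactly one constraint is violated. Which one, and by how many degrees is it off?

Perpendicular(FJ, JZ) — off by 6.30°.

U = (0.00, 0.00) ✓; US at 19.80° ✓; |US| = 26.40 ✓; ∠USL = 69.50° ✓; |SL| = 19.10 ✓; ∠(SL, LF) = 90.00° ✓; |LF| = 11.30 ✓; ∠(LF, FJ) = 90.00° ✓; |FJ| = 21.30 ✓; ∠(FJ, JZ) = 83.70° ✗; |JZ| = 23.20 ✓.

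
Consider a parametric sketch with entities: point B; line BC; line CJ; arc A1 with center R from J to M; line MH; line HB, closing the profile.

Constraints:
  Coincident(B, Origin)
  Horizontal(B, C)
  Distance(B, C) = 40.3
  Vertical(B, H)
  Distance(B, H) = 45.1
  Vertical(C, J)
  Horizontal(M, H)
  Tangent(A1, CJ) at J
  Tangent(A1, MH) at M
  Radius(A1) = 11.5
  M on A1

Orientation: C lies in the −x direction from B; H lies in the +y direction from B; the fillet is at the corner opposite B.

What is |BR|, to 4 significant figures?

44.25

BH is vertical with |BH| = 45.1 and H on the +y side, so H = (0.000, 45.10). The virtual corner opposite B is at (-40.30, 45.10). Tangency of A1 to CJ means the radius RJ is perpendicular to CJ and since A1 is tangent to MH there, RM ⟂ MH, with radius 11.5, so the center R sits 11.5 in from both sides at R = (-28.80, 33.60). Then |BR| = |R − B| = 44.25.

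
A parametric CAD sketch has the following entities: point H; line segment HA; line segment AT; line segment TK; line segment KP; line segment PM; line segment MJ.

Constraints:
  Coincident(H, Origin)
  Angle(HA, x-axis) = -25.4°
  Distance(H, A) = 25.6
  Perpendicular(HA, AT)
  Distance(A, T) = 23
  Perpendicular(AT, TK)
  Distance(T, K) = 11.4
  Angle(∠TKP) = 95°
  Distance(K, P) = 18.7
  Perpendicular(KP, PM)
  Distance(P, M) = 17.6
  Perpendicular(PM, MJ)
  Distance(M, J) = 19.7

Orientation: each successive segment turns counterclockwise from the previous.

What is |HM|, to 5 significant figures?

30.237

H is at the origin; HA runs at -25.4° with length 25.6, so A = (23.125, -10.981). HA ⟂ AT, so AT runs at 64.600°; with |AT| = 23.0, T = (32.991, 9.7960). AT ⟂ TK, so TK runs at 154.60°; with |TK| = 11.4, K = (22.693, 14.686). ∠TKP = 95.0° gives KP at -120.40° from the x-axis; with |KP| = 18.7, P = (13.230, -1.4432). KP is perpendicular to PM, so PM runs at -30.400°; with |PM| = 17.6, M = (28.410, -10.349). Then |HM| = |M − H| = 30.237.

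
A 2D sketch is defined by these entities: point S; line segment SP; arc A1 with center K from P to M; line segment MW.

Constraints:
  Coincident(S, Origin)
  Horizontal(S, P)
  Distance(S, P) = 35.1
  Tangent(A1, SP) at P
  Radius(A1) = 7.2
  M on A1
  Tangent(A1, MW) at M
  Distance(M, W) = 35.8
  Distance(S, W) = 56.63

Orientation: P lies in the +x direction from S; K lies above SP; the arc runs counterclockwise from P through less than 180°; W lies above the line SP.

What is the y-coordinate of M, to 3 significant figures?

8.44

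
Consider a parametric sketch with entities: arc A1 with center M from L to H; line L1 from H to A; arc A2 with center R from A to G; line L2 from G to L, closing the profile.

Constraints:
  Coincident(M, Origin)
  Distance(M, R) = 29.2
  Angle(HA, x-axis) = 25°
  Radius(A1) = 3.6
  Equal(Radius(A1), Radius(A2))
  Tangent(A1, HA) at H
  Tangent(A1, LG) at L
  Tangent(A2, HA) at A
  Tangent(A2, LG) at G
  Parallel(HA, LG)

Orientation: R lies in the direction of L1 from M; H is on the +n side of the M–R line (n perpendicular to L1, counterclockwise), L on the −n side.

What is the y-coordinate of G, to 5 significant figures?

9.0777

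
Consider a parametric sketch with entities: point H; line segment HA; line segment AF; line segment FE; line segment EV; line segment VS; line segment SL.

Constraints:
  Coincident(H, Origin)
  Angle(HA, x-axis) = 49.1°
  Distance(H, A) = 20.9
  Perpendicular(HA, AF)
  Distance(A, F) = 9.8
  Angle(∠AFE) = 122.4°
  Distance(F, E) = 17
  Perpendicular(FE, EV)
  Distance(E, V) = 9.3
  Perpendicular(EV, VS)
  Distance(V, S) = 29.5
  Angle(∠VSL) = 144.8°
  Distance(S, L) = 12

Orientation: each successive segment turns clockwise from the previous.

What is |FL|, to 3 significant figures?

22.4

H is at the origin; HA runs at 49.1° with length 20.9, so A = (13.7, 15.8). The perpendicularity gives AF at right angles to HA, so AF runs at -40.9°; with |AF| = 9.8, F = (21.1, 9.38). ∠AFE = 122.4° gives FE at -98.5° from the x-axis; with |FE| = 17.0, E = (18.6, -7.43). FE is perpendicular to EV, so EV runs at 172°; with |EV| = 9.3, V = (9.38, -6.06). EV is perpendicular to VS, so VS runs at 81.5°; with |VS| = 29.5, S = (13.7, 23.1). ∠VSL = 144.8° gives SL at 46.3° from the x-axis; with |SL| = 12.0, L = (22.0, 31.8). Then |FL| = |L − F| = 22.4.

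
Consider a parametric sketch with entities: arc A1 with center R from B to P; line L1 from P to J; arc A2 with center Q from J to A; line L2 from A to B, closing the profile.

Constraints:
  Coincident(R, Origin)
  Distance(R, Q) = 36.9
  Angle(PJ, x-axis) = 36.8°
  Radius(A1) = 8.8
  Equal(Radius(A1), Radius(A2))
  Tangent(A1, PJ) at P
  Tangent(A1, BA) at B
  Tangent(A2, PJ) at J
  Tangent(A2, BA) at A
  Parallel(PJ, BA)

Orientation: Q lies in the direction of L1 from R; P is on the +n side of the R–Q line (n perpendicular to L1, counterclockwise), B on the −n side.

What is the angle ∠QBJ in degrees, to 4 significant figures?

12.09°

Tangency of A1 to both parallel lines with radius 8.8 puts P and B at R ± 8.8·n: P = (-5.271, 7.046), B = (5.271, -7.046). Equal radii place J and A the same way about Q: J = Q + 8.8·n = (24.28, 29.15), A = Q − 8.8·n = (34.82, 15.06). Then cos ∠QBJ = BQ·BJ / (|BQ||BJ|), giving 12.09°.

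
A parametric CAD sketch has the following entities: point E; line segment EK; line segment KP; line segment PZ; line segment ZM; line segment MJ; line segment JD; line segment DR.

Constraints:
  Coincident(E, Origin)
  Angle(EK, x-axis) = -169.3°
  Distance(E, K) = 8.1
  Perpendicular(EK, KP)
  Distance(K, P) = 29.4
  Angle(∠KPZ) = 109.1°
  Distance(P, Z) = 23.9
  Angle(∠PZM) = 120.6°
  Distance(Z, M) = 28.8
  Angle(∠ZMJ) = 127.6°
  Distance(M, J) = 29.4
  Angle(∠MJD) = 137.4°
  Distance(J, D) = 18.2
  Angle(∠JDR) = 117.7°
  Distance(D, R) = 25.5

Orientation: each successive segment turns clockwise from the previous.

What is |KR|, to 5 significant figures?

16.935

∠MJD = 137.4° gives JD at -124.60° from the x-axis; with |JD| = 18.2, D = (26.120, -19.058). ∠JDR = 117.7° gives DR at 173.10° from the x-axis; with |DR| = 25.5, R = (0.80491, -15.994). Then |KR| = |R − K| = 16.935.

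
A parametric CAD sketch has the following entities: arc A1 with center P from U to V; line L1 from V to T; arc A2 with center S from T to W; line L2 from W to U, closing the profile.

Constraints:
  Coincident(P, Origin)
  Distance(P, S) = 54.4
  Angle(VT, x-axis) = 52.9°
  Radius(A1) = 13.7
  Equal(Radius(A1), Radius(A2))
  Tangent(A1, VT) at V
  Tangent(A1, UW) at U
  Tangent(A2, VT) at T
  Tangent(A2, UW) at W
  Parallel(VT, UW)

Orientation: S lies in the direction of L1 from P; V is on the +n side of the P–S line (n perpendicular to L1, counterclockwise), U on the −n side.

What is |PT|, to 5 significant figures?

56.099

The slot axis is L1's direction at 52.9°, so u = (cos 52.9°, sin 52.9°) = (0.60321, 0.79758) and n = (−sin 52.9°, cos 52.9°) = (-0.79758, 0.60321). P is at the origin and S lies 54.4 along u from P, so S = 54.4·u = (32.815, 43.389). Tangency of A1 to both parallel lines with radius 13.7 puts V and U at P ± 13.7·n: V = (-10.927, 8.2639), U = (10.927, -8.2639). Equal radii place T and W the same way about S: T = S + 13.7·n = (21.888, 51.653), W = S − 13.7·n = (43.741, 35.125). Then |PT| = |T − P| = 56.099.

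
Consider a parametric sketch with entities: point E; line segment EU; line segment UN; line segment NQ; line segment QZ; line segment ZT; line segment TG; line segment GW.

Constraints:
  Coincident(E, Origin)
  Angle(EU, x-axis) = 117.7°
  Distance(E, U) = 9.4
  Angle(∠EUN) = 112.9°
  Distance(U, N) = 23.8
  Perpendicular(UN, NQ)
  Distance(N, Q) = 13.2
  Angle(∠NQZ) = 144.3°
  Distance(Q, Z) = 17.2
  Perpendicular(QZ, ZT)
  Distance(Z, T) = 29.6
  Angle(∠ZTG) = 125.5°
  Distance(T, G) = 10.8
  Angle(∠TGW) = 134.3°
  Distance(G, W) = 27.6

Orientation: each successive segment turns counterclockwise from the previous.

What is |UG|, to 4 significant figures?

10.28

QZ ⟂ ZT, so ZT runs at 40.50°; with |ZT| = 29.6, T = (6.697, -0.6779). ∠ZTG = 125.5° gives TG at 95.00° from the x-axis; with |TG| = 10.8, G = (5.756, 10.08). Then |UG| = |G − U| = 10.28.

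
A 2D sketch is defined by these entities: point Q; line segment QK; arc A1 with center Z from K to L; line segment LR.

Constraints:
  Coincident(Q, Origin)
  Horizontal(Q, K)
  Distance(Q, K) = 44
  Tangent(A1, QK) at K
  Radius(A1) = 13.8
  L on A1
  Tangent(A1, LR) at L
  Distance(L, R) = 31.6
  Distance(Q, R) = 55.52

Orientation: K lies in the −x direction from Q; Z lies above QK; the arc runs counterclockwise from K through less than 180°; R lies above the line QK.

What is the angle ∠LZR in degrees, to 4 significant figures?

66.41°

Checks: |ZK| = 13.80 ✓; |ZL| = 13.80 ✓; ∠(ZL, LR) = 90.00° ✓; |LR| = 31.60 ✓; |QR| = 55.52 ✓.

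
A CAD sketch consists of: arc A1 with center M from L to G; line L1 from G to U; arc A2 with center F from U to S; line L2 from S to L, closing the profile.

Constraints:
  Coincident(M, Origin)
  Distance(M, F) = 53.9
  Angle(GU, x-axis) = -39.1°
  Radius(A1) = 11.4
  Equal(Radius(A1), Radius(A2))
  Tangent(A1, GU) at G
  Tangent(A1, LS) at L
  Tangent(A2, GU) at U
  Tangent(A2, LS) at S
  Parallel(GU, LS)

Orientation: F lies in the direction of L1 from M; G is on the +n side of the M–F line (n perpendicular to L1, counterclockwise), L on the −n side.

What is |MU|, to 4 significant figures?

55.09

The slot axis is L1's direction at -39.1°, so u = (cos -39.1°, sin -39.1°) = (0.7760, -0.6307) and n = (−sin -39.1°, cos -39.1°) = (0.6307, 0.7760). M is at the origin and F lies 53.9 along u from M, so F = 53.9·u = (41.83, -33.99). Tangency of A1 to both parallel lines with radius 11.4 puts G and L at M ± 11.4·n: G = (7.190, 8.847), L = (-7.190, -8.847). Equal radii place U and S the same way about F: U = F + 11.4·n = (49.02, -25.15), S = F − 11.4·n = (34.64, -42.84). Then |MU| = |U − M| = 55.09.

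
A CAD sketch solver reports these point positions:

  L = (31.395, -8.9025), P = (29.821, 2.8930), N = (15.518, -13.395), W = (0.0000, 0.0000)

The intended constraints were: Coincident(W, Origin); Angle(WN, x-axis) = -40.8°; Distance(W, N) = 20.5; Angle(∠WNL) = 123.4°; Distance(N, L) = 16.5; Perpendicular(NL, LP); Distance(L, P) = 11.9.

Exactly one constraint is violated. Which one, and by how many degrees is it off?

Perpendicular(NL, LP) — off by 8.20°.

W = (0.00, 0.00) ✓; WN at -40.80° ✓; |WN| = 20.50 ✓; ∠WNL = 123.4° ✓; |NL| = 16.50 ✓; ∠(NL, LP) = 81.80° ✗; |LP| = 11.90 ✓.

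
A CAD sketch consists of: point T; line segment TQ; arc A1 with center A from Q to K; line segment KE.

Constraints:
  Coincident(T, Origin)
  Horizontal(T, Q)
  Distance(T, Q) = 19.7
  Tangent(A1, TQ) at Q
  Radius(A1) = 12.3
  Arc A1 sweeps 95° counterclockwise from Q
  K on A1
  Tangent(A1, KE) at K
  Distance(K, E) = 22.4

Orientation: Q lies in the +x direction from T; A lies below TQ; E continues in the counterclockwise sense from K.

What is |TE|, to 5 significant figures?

36.904

On A1, Q sits at bearing 90° from A; a 95° counterclockwise sweep puts K at bearing 185°, so K = A + 12.3·(cos 185°, sin 185°) = (7.4468, -13.372). Tangency of A1 to KE means the radius AK is perpendicular to KE, so KE runs along (−sin 185°, cos 185°); with |KE| = 22.4, E = (9.3991, -35.687). Then |TE| = |E − T| = 36.904.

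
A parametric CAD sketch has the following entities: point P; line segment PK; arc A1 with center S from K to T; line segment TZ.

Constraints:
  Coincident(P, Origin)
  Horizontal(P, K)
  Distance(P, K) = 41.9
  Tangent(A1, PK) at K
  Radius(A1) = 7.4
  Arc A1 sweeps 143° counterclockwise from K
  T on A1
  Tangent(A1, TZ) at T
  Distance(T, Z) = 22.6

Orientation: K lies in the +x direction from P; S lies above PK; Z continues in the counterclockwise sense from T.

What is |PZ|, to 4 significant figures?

39.06

P is at the origin; PK is horizontal with |PK| = 41.9 and K on the +x side, so K = (41.90, 0.000). Since A1 is tangent to PK there, SK ⟂ PK, so S = K + (0, 7.4) = (41.90, 7.400). On A1, K sits at bearing -90° from S; a 143° counterclockwise sweep puts T at bearing 53°, so T = S + 7.4·(cos 53°, sin 53°) = (46.35, 13.31). Tangency of A1 to TZ means the radius ST is perpendicular to TZ, so TZ runs along (−sin 53°, cos 53°); with |TZ| = 22.6, Z = (28.30, 26.91). Then |PZ| = |Z − P| = 39.06.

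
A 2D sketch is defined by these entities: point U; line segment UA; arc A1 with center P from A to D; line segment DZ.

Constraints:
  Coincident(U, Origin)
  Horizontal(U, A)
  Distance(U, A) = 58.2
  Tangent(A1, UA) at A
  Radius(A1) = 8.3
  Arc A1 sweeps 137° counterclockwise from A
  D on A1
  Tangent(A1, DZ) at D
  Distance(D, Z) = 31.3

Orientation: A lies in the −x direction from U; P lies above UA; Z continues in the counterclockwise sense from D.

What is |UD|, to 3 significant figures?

54.5

The tangent condition forces PA to be normal to UA, so P = A + (0, 8.3) = (-58.2, 8.30). On A1, A sits at bearing -90° from P; a 137° counterclockwise sweep puts D at bearing 47°, so D = P + 8.3·(cos 47°, sin 47°) = (-52.5, 14.4). Then |UD| = |D − U| = 54.5.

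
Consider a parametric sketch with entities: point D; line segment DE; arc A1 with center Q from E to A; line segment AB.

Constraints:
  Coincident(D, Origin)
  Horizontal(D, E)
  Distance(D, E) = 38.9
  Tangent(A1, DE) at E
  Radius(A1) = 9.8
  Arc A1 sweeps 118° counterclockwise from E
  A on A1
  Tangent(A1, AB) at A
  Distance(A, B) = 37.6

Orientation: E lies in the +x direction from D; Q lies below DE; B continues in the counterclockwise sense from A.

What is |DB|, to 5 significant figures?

67.528

D is at the origin; D and E share the same y with |DE| = 38.9 and E on the +x side, so E = (38.900, 0.0000). A1 meets DE tangentially, so QE is at right angles to DE, so Q = E + (0, -9.8) = (38.900, -9.8000). On A1, E sits at bearing 90° from Q; a 118° counterclockwise sweep puts A at bearing 208°, so A = Q + 9.8·(cos 208°, sin 208°) = (30.247, -14.401). Since A1 is tangent to AB there, QA ⟂ AB, so AB runs along (−sin 208°, cos 208°); with |AB| = 37.6, B = (47.899, -47.600). Then |DB| = |B − D| = 67.528.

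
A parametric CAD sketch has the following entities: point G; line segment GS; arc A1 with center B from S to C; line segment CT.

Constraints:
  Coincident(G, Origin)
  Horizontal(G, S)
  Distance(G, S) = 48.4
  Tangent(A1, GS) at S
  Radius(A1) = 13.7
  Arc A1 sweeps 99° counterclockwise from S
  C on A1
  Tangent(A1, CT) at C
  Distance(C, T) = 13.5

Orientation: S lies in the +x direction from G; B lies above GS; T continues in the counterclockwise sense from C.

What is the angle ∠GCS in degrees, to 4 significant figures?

35.15°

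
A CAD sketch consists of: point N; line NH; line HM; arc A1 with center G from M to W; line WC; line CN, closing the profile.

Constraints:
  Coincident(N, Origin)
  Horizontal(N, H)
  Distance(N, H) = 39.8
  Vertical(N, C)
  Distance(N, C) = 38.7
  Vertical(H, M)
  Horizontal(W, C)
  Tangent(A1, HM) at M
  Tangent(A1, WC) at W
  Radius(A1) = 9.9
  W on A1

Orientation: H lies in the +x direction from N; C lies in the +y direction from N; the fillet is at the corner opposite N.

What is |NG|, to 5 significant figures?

41.514

NC is vertical with |NC| = 38.7 and C on the +y side, so C = (0.0000, 38.700). The virtual corner opposite N is at (39.800, 38.700). Since A1 is tangent to HM there, GM ⟂ HM and A1 meets WC tangentially, so GW is at right angles to WC, with radius 9.9, so the center G sits 9.9 in from both sides at G = (29.900, 28.800). Then |NG| = |G − N| = 41.514.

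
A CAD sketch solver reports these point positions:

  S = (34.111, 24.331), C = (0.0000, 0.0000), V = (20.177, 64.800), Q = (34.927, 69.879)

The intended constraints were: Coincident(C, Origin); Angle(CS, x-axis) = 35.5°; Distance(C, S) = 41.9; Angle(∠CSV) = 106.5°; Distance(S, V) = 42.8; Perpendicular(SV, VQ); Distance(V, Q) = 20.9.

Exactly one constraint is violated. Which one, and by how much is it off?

Distance(V, Q) = 20.9 — off by 5.30.

C = (0.00, 0.00) ✓; CS at 35.50° ✓; |CS| = 41.90 ✓; ∠CSV = 106.5° ✓; |SV| = 42.80 ✓; ∠(SV, VQ) = 90.00° ✓; |VQ| = 15.60 ✗.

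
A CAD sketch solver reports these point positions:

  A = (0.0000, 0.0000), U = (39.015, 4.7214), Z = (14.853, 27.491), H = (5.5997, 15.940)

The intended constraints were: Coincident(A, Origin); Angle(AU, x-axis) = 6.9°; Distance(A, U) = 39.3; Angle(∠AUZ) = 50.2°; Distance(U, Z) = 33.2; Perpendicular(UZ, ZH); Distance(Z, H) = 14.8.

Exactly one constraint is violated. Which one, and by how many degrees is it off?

Perpendicular(UZ, ZH) — off by 4.60°.

A = (0.00, 0.00) ✓; AU at 6.900° ✓; |AU| = 39.30 ✓; ∠AUZ = 50.20° ✓; |UZ| = 33.20 ✓; ∠(UZ, ZH) = 94.60° ✗; |ZH| = 14.80 ✓.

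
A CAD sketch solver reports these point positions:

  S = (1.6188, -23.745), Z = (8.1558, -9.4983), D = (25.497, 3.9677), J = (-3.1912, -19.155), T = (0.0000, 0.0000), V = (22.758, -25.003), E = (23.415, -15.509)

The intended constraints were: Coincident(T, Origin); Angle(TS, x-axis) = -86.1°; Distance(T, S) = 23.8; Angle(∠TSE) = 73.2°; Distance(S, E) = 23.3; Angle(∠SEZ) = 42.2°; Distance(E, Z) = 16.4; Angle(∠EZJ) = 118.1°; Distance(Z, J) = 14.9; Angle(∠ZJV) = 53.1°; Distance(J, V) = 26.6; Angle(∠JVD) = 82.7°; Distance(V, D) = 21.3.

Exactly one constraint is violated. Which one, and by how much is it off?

Distance(V, D) = 21.3 — off by 7.80.

T = (0.00, 0.00) ✓; TS at -86.10° ✓; |TS| = 23.80 ✓; ∠TSE = 73.20° ✓; |SE| = 23.30 ✓; ∠SEZ = 42.20° ✓; |EZ| = 16.40 ✓; ∠EZJ = 118.1° ✓; |ZJ| = 14.90 ✓; ∠ZJV = 53.10° ✓; |JV| = 26.60 ✓; ∠JVD = 82.70° ✓; |VD| = 29.10 ✗.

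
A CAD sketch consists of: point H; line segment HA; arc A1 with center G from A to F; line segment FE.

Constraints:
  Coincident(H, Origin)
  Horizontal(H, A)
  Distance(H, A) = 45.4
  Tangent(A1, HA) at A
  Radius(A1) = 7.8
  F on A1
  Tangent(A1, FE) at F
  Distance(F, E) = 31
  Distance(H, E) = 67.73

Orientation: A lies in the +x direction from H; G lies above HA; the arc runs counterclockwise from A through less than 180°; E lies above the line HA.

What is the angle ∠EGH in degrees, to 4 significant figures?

119.4°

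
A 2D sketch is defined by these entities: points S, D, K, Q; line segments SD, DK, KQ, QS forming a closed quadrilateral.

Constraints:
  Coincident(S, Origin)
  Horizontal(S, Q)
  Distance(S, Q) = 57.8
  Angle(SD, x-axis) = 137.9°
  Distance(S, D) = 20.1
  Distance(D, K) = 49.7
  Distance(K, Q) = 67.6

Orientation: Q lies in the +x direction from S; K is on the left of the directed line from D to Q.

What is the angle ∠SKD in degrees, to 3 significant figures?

21.4°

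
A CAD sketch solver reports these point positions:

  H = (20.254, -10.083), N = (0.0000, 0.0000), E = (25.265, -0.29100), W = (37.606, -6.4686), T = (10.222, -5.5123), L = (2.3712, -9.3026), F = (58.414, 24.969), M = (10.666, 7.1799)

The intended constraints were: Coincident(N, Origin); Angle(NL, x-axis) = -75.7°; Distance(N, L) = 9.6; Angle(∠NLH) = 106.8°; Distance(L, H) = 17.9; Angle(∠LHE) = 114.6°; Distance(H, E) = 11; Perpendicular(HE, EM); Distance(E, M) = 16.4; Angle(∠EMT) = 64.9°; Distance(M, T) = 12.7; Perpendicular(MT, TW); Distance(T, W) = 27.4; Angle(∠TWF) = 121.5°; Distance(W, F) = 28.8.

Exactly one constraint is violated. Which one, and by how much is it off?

Distance(W, F) = 28.8 — off by 8.90.

N = (0.00, 0.00) ✓; NL at -75.70° ✓; |NL| = 9.600 ✓; ∠NLH = 106.8° ✓; |LH| = 17.90 ✓; ∠LHE = 114.6° ✓; |HE| = 11.00 ✓; ∠(HE, EM) = 90.00° ✓; |EM| = 16.40 ✓; ∠EMT = 64.90° ✓; |MT| = 12.70 ✓; ∠(MT, TW) = 90.00° ✓; |TW| = 27.40 ✓; ∠TWF = 121.5° ✓; |WF| = 37.70 ✗.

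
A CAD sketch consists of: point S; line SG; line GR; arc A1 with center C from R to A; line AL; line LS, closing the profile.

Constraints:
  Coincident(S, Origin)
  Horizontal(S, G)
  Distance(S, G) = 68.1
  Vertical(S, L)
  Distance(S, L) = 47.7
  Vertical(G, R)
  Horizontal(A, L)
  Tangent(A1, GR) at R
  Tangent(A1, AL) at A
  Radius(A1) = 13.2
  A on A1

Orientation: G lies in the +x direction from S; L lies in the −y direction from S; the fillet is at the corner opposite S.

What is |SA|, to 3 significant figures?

72.7

S is at the origin; S and G share the same y with |SG| = 68.1 and G on the +x side, so G = (68.1, 0.00). SL is vertical with |SL| = 47.7 and L on the −y side, so L = (0.00, -47.7). The virtual corner opposite S is at (68.1, -47.7). A1 meets GR tangentially, so CR is at right angles to GR and since A1 is tangent to AL there, CA ⟂ AL, with radius 13.2, so the center C sits 13.2 in from both sides at C = (54.9, -34.5). That places the tangent points at R = (68.1, -34.5) on GR and A = (54.9, -47.7) on AL. Then |SA| = |A − S| = 72.7.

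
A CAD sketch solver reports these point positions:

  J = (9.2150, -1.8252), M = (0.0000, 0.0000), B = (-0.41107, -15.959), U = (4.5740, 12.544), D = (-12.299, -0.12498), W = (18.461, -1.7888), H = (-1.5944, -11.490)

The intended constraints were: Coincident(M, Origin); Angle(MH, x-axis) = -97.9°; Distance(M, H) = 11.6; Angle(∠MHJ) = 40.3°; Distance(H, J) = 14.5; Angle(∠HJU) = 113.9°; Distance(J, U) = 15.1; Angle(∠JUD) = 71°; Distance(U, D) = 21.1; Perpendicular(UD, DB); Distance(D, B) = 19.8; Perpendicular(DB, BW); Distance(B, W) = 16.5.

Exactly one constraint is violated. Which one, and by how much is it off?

Distance(B, W) = 16.5 — off by 7.10.

M = (0.00, 0.00) ✓; MH at -97.90° ✓; |MH| = 11.60 ✓; ∠MHJ = 40.30° ✓; |HJ| = 14.50 ✓; ∠HJU = 113.9° ✓; |JU| = 15.10 ✓; ∠JUD = 71.00° ✓; |UD| = 21.10 ✓; ∠(UD, DB) = 90.00° ✓; |DB| = 19.80 ✓; ∠(DB, BW) = 90.00° ✓; |BW| = 23.60 ✗.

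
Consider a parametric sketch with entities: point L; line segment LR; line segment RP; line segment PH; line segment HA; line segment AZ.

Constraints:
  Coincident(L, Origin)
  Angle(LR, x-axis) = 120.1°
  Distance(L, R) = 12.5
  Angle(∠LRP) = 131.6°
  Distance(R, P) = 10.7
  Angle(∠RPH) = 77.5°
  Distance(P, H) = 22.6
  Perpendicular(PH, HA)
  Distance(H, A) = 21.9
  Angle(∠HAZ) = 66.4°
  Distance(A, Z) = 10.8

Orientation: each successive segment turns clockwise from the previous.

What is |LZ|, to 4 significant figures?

1.179

L is at the origin; LR runs at 120.1° with length 12.5, so R = (-6.269, 10.81). ∠LRP = 131.6° gives RP at 71.70° from the x-axis; with |RP| = 10.7, P = (-2.909, 20.97). ∠RPH = 77.5° gives PH at -30.80° from the x-axis; with |PH| = 22.6, H = (16.50, 9.401). The perpendicularity gives HA at right angles to PH, so HA runs at -120.8°; with |HA| = 21.9, A = (5.290, -9.410). ∠HAZ = 66.4° gives AZ at 125.6° from the x-axis; with |AZ| = 10.8, Z = (-0.9973, -0.6287). Then |LZ| = |Z − L| = 1.179.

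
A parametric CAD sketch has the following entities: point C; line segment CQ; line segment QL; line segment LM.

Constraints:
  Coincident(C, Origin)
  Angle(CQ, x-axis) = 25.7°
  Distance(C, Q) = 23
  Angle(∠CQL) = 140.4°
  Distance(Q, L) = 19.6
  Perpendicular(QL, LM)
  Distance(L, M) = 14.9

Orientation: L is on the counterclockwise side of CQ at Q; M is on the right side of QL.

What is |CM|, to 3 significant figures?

47.6

C is at the origin; CQ runs at 25.7° with length 23.0, so Q = 23.0·(cos 25.7°, sin 25.7°) = (20.7, 9.97). ∠CQL = 140.4°, so QL runs at 25.7° + (180° − 140.4°) = 65.3° from the x-axis; with |QL| = 19.6, L = Q + 19.6·(cos 65.3°, sin 65.3°) = (28.9, 27.8). QL is perpendicular to LM; with |LM| = 14.9 on the right of QL, M = L + 14.9·(0.909, -0.418) = (42.5, 21.6). Then |CM| = |M − C| = 47.6.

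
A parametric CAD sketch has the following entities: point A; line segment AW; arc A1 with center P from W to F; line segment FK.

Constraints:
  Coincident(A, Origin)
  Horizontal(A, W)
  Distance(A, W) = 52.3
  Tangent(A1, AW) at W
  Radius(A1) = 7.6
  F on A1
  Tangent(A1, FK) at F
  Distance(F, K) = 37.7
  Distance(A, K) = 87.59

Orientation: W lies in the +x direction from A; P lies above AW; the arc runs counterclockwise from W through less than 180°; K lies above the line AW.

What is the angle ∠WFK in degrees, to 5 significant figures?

153.55°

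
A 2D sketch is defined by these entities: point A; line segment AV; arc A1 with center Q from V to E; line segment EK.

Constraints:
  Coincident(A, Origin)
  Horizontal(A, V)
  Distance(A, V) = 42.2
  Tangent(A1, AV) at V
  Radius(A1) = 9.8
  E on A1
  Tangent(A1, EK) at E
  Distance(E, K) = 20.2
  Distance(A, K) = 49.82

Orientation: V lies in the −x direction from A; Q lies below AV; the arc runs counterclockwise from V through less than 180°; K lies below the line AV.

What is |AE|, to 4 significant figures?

52.49

Checks: |QE| = 9.800 ✓; ∠(QE, EK) = 90.00° ✓; |EK| = 20.20 ✓; |AK| = 49.82 ✓.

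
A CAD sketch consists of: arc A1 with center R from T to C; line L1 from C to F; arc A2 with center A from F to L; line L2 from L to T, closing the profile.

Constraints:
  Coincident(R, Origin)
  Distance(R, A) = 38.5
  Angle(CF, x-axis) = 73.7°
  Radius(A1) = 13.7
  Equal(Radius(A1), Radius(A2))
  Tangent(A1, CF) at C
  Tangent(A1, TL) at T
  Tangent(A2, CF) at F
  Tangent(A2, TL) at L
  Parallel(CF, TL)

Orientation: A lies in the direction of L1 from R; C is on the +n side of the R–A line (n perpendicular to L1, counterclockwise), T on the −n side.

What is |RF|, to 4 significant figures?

40.86

The slot axis is L1's direction at 73.7°, so u = (cos 73.7°, sin 73.7°) = (0.2807, 0.9598) and n = (−sin 73.7°, cos 73.7°) = (-0.9598, 0.2807). R is at the origin and A lies 38.5 along u from R, so A = 38.5·u = (10.81, 36.95). Tangency of A1 to both parallel lines with radius 13.7 puts C and T at R ± 13.7·n: C = (-13.15, 3.845), T = (13.15, -3.845). Equal radii place F and L the same way about A: F = A + 13.7·n = (-2.344, 40.80), L = A − 13.7·n = (23.96, 33.11). Then |RF| = |F − R| = 40.86.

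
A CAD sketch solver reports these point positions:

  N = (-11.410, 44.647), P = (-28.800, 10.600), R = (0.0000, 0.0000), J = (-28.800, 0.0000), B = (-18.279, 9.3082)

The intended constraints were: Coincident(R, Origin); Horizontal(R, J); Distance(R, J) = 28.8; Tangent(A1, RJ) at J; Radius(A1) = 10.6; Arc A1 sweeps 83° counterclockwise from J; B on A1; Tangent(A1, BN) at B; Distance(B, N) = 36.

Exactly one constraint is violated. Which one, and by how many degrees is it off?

Tangent(A1, BN) at B — off by 4.00°.

R = (0.00, 0.00) ✓; R.y = 0.00, J.y = 0.00 ✓; |RJ| = 28.80 ✓; ∠(PJ, JR) = 90.00° ✓; |PJ| = 10.60 ✓; bearing(P→B) − bearing(P→J) = 83.00° ✓; |PB| = 10.60 ✓; ∠(PB, BN) = 94.00° ✗; |BN| = 36.00 ✓.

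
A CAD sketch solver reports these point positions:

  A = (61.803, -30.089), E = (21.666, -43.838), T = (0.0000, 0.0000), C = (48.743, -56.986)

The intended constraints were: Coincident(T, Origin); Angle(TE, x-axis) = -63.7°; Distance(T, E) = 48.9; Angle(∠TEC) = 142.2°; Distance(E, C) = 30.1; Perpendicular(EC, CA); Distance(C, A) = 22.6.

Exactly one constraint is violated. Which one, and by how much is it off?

Distance(C, A) = 22.6 — off by 7.30.

T = (0.00, 0.00) ✓; TE at -63.70° ✓; |TE| = 48.90 ✓; ∠TEC = 142.2° ✓; |EC| = 30.10 ✓; ∠(EC, CA) = 90.00° ✓; |CA| = 29.90 ✗.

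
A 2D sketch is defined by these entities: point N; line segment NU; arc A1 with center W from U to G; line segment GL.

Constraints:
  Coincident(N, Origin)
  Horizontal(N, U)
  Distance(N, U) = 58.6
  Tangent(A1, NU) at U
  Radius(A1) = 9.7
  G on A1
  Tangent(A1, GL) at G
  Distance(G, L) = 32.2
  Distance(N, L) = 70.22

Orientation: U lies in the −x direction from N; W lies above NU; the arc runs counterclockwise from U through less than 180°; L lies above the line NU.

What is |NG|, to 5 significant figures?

50.438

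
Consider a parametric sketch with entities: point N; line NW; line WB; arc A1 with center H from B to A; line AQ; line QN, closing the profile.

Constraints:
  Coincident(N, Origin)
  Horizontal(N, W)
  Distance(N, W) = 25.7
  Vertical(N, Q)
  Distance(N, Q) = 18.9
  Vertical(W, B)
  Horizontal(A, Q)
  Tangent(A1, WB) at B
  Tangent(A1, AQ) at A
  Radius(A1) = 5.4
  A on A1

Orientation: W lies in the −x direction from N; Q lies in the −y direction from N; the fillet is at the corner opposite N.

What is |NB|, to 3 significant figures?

29.0

N is at the origin; N and W share the same y with |NW| = 25.7 and W on the −x side, so W = (-25.7, 0.00). N and Q share the same x with |NQ| = 18.9 and Q on the −y side, so Q = (0.00, -18.9). The virtual corner opposite N is at (-25.7, -18.9). A1 meets WB tangentially, so HB is at right angles to WB and A1 meets AQ tangentially, so HA is at right angles to AQ, with radius 5.4, so the center H sits 5.4 in from both sides at H = (-20.3, -13.5). That places the tangent points at B = (-25.7, -13.5) on WB and A = (-20.3, -18.9) on AQ. Then |NB| = |B − N| = 29.0.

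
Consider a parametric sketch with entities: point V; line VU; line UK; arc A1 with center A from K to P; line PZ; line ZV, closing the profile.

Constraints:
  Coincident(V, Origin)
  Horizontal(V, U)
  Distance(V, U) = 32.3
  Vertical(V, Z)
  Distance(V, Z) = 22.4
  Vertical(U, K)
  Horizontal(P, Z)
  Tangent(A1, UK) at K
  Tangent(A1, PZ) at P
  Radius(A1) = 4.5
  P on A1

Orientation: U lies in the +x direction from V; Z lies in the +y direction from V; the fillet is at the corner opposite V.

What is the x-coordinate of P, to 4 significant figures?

27.80

V is at the origin; V and U share the same y with |VU| = 32.3 and U on the +x side, so U = (32.30, 0.000). V and Z share the same x with |VZ| = 22.4 and Z on the +y side, so Z = (0.000, 22.40). The virtual corner opposite V is at (32.30, 22.40). Tangency of A1 to UK means the radius AK is perpendicular to UK and since A1 is tangent to PZ there, AP ⟂ PZ, with radius 4.5, so the center A sits 4.5 in from both sides at A = (27.80, 17.90). That places the tangent points at K = (32.30, 17.90) on UK and P = (27.80, 22.40) on PZ. So P.x = 27.80.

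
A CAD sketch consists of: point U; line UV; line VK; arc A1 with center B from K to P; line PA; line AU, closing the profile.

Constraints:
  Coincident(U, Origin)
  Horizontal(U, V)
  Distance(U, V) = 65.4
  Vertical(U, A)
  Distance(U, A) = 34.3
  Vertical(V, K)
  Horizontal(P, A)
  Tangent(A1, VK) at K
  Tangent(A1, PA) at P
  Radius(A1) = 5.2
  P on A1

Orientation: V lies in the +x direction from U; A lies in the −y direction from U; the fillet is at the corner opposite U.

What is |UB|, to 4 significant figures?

66.86

U is at the origin; UV is horizontal with |UV| = 65.4 and V on the +x side, so V = (65.40, 0.000). UA is vertical with |UA| = 34.3 and A on the −y side, so A = (0.000, -34.30). The virtual corner opposite U is at (65.40, -34.30). A1 meets VK tangentially, so BK is at right angles to VK and tangency of A1 to PA means the radius BP is perpendicular to PA, with radius 5.2, so the center B sits 5.2 in from both sides at B = (60.20, -29.10). Then |UB| = |B − U| = 66.86.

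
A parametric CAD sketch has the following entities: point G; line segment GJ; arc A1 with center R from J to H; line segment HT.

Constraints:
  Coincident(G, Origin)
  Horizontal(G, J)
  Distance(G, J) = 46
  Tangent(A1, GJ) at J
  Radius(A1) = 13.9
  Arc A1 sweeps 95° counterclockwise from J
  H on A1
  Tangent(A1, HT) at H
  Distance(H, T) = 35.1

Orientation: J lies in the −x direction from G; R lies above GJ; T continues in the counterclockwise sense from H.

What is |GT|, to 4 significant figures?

61.22

G is at the origin; G and J share the same y with |GJ| = 46.0 and J on the −x side, so J = (-46.00, 0.000). Tangency of A1 to GJ means the radius RJ is perpendicular to GJ, so R = J + (0, 13.9) = (-46.00, 13.90). On A1, J sits at bearing -90° from R; a 95° counterclockwise sweep puts H at bearing 5°, so H = R + 13.9·(cos 5°, sin 5°) = (-32.15, 15.11). Since A1 is tangent to HT there, RH ⟂ HT, so HT runs along (−sin 5°, cos 5°); with |HT| = 35.1, T = (-35.21, 50.08). Then |GT| = |T − G| = 61.22.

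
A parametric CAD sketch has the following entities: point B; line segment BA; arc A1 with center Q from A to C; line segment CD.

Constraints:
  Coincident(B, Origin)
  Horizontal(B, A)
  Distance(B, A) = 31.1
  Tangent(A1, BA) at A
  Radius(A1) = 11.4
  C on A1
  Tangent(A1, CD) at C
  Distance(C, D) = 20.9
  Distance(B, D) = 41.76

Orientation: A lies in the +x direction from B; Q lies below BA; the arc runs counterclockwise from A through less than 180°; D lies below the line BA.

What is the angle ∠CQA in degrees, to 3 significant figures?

101°

Checks: B = (0.00, 0.00) ✓; |BA| = 31.10 ✓; |QC| = 11.40 ✓; ∠(QC, CD) = 90.00° ✓; |CD| = 20.90 ✓; |BD| = 41.76 ✓.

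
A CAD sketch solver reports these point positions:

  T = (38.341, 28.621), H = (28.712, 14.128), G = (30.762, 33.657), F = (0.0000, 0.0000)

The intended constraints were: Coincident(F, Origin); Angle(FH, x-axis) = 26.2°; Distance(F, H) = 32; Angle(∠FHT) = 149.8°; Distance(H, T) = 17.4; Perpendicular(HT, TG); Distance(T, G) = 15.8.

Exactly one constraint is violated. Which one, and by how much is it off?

Distance(T, G) = 15.8 — off by 6.70.

F = (0.00, 0.00) ✓; FH at 26.20° ✓; |FH| = 32.00 ✓; ∠FHT = 149.8° ✓; |HT| = 17.40 ✓; ∠(HT, TG) = 90.00° ✓; |TG| = 9.100 ✗.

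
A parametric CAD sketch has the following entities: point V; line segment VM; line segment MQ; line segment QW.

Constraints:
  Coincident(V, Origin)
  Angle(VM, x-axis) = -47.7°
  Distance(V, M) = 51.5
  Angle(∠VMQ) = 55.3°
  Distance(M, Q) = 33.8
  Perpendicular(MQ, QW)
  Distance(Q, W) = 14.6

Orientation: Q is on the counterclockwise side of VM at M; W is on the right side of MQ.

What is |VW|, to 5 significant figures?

57.117

V is at the origin; VM runs at -47.7° with length 51.5, so M = 51.5·(cos -47.7°, sin -47.7°) = (34.660, -38.091). ∠VMQ = 55.3°, so MQ runs at -47.7° + (180° − 55.3°) = 77.000° from the x-axis; with |MQ| = 33.8, Q = M + 33.8·(cos 77.000°, sin 77.000°) = (42.263, -5.1573). The perpendicularity gives QW at right angles to MQ; with |QW| = 14.6 on the right of MQ, W = Q + 14.6·(0.97437, -0.22495) = (56.489, -8.4416). Then |VW| = |W − V| = 57.117.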